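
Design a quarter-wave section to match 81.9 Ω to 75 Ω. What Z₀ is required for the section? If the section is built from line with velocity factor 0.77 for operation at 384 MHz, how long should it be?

Z_qwt = √(Z_0·R_L) = √(75 × 81.9) = √6142
λ = 0.77·c/f = 0.602 m, so l = λ/4 = 0.15 m

Z_qwt ≈ 78.4 Ω; length ≈ 15 cm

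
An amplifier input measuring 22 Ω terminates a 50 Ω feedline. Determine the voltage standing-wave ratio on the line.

VSWR ≈ 2.27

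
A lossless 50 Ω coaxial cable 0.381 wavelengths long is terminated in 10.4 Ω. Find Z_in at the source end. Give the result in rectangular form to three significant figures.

βl = 2π × 0.381 = 137°
tan(βl) = tan(137°) = -0.927
Z_in = Z_0·(Z_L + jZ_0·tanβl)/(Z_0 + jZ_L·tanβl)
     = 50·(10.4 − j46.4)/(50 − j9.64)

Z_in ≈ 18.6 − j42.8 Ω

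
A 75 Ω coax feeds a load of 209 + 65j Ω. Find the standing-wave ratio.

Γ = (Z_L − Z_0)/(Z_L + Z_0) = (134 + j65)/(284 + j65)
|Γ| = 149/291 = 0.511
VSWR = (1 + |Γ|)/(1 − |Γ|) = 1.51/0.489

VSWR ≈ 3.09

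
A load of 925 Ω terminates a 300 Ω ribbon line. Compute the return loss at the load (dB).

RL ≈ 5.85 dB

Γ = (925 − 300)/(925 + 300) = 0.51
RL = −20·log₁₀|Γ| = −20·log₁₀(0.51)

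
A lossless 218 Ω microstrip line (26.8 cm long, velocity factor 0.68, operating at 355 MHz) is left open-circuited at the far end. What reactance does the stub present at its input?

λ = v/f = 0.68·c / 355 MHz = 0.575 m
βl = 2π·l/λ = 2π × 0.466 = 168°
tan(βl) = -0.214
For an open-circuited stub, Z_in = −jZ_0·cot(βl) = −jZ_0/tan(βl)

X_in ≈ 1020 Ω (inductive)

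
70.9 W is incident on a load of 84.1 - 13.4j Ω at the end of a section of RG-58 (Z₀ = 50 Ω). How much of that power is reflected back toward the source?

|Γ| = |(34.1 − j13.4)/(134.1 − j13.4)| = 0.272
|Γ|² = 0.0739
P_refl = |Γ|²·P_inc = 5.24 W, P_del = (1 − |Γ|²)·P_inc = 65.7 W

P_reflected ≈ 5.24 W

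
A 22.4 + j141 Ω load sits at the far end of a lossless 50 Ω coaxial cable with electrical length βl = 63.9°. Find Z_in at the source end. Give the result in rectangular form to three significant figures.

Z_in ≈ 4.93 − j50.2 Ω

tan(βl) = tan(63.9°) = 2.04
Z_in = Z_0·(Z_L + jZ_0·tanβl)/(Z_0 + jZ_L·tanβl)
     = 50·(22.4 + j243)/(-238 + j45.7)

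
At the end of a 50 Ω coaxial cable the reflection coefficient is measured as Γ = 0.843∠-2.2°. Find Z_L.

Z_L = Z_0·(1 + Γ)/(1 − Γ) = 50·(1.84 − j0.0324)/(0.158 + j0.0324)

Z_L ≈ 559 − j125 Ω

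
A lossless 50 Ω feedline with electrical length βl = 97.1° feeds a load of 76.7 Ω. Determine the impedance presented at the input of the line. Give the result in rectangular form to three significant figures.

Z_in ≈ 32.9 + j3.56 Ω

tan(βl) = tan(97.1°) = -8.03
Z_in = Z_0·(Z_L + jZ_0·tanβl)/(Z_0 + jZ_L·tanβl)
     = 50·(76.7 − j401)/(50 − j616)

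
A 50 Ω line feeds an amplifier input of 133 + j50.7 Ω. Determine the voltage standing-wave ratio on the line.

VSWR ≈ 3.1

Γ = (Z_L − Z_0)/(Z_L + Z_0) = (83 + j50.7)/(183 + j50.7)
|Γ| = 97.3/190 = 0.512
VSWR = (1 + |Γ|)/(1 − |Γ|) = 1.51/0.488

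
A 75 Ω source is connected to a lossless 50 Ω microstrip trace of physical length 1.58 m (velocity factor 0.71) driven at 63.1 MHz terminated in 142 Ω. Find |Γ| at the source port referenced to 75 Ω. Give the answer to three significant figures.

λ = v/f = 0.71·c / 63.1 MHz = 3.38 m
βl = 2π·l/λ = 2π × 0.468 = 169°
tan(βl) = -0.203
Z_in = Z_0·(Z_L + jZ_0·tanβl)/(Z_0 + jZ_L·tanβl) = 111 + j53.9 Ω
Γ_s = (Z_in − Z_s)/(Z_in + Z_s) = (35.9 + j53.9)/(186 + j53.9), |Γ_s| = 0.334

|Γ| ≈ 0.334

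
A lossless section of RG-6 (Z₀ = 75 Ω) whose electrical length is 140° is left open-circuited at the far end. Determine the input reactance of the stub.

X_in ≈ 89.4 Ω (inductive)

tan(βl) = -0.839
For an open-circuited stub, Z_in = −jZ_0·cot(βl) = −jZ_0/tan(βl)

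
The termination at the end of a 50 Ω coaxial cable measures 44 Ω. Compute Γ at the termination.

Γ = -0.0638

Γ = (Z_L − Z_0)/(Z_L + Z_0) = (44 − 50)/(44 + 50) = -6/94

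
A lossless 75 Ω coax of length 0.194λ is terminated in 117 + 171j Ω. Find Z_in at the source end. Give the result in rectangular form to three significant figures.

Z_in ≈ 21.8 − j54.3 Ω

βl = 2π × 0.194 = 69.8°
tan(βl) = tan(69.8°) = 2.72
Z_in = Z_0·(Z_L + jZ_0·tanβl)/(Z_0 + jZ_L·tanβl)
     = 75·(117 + j375)/(-391 + j319)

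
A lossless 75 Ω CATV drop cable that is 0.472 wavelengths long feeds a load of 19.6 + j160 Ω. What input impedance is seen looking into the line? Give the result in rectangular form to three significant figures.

βl = 2π × 0.472 = 170°
tan(βl) = tan(170°) = -0.178
Z_in = Z_0·(Z_L + jZ_0·tanβl)/(Z_0 + jZ_L·tanβl)
     = 75·(19.6 + j147)/(103 − j3.48)

Z_in ≈ 10.6 + j107 Ω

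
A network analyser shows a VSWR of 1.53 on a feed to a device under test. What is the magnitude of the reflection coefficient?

|Γ| = (S − 1)/(S + 1) = (1.53 − 1)/(1.53 + 1) = 0.53/2.53

|Γ| ≈ 0.209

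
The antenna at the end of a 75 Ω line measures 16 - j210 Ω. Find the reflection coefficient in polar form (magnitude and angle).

Γ ≈ 0.953 ∠ -39.1°

Γ = (Z_L − Z_0)/(Z_L + Z_0) = (-59 − j210)/(91 − j210)
|Γ| = 218/229 = 0.953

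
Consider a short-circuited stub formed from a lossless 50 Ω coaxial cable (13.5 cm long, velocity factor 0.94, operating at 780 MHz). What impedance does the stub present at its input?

Z_in ≈ −j51 Ω

λ = v/f = 0.94·c / 780 MHz = 0.362 m
βl = 2π·l/λ = 2π × 0.373 = 134°
tan(βl) = -1.02
For a short-circuited stub, Z_in = jZ_0·tan(βl)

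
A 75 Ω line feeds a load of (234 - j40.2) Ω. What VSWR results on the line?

Γ = (Z_L − Z_0)/(Z_L + Z_0) = (159 − j40.2)/(309 − j40.2)
|Γ| = 164/312 = 0.526
VSWR = (1 + |Γ|)/(1 − |Γ|) = 1.53/0.474

VSWR ≈ 3.22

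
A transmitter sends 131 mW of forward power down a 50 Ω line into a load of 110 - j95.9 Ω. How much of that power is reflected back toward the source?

|Γ| = |(60 − j95.9)/(160 − j95.9)| = 0.606
|Γ|² = 0.368
P_refl = |Γ|²·P_inc = 48.2 mW, P_del = (1 − |Γ|²)·P_inc = 82.8 mW

P_reflected ≈ 48.2 mW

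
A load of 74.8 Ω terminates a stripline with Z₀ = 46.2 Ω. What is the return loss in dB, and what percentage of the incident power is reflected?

Γ = (74.8 − 46.2)/(74.8 + 46.2) = 0.236
RL = −20·log₁₀(0.236) = 12.5 dB
P_refl/P_inc = |Γ|² = 0.0559

RL ≈ 12.5 dB; 5.59% of incident power reflected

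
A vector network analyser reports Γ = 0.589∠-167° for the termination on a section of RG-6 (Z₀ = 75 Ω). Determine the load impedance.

Z_L = Z_0·(1 + Γ)/(1 − Γ) = 75·(0.426 − j0.132)/(1.57 + j0.132)

Z_L ≈ 19.6 − j7.97 Ω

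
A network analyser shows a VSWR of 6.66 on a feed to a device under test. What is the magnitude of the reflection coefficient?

|Γ| ≈ 0.739

|Γ| = (S − 1)/(S + 1) = (6.66 − 1)/(6.66 + 1) = 5.66/7.66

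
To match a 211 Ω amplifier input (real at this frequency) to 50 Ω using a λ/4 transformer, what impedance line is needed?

Z_qwt = √(Z_0·R_L) = √(50 × 211) = √10550

Z_qwt ≈ 103 Ω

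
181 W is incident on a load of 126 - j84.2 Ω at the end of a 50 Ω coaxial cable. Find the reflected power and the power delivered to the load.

P_reflected ≈ 61.2 W; P_delivered ≈ 120 W

|Γ| = |(76 − j84.2)/(176 − j84.2)| = 0.581
|Γ|² = 0.338
P_refl = |Γ|²·P_inc = 61.2 W, P_del = (1 − |Γ|²)·P_inc = 120 W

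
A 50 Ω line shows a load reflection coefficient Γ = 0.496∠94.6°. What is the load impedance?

Z_L ≈ 28.4 + j37.3 Ω

Z_L = Z_0·(1 + Γ)/(1 − Γ) = 50·(0.96 + j0.494)/(1.04 − j0.494)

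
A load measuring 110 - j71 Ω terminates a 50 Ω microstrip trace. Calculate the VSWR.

Γ = (Z_L − Z_0)/(Z_L + Z_0) = (60 − j71)/(160 − j71)
|Γ| = 93/175 = 0.531
VSWR = (1 + |Γ|)/(1 − |Γ|) = 1.53/0.469

VSWR ≈ 3.26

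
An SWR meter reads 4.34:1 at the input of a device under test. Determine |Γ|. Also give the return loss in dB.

|Γ| ≈ 0.625; return loss ≈ 4.08 dB

|Γ| = (S − 1)/(S + 1) = (4.34 − 1)/(4.34 + 1) = 3.34/5.34
RL = −20·log₁₀|Γ| = −20·log₁₀(0.625)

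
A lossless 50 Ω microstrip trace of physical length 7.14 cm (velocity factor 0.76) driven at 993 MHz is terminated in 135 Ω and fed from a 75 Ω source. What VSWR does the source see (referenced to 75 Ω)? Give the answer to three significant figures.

λ = v/f = 0.76·c / 993 MHz = 0.23 m
βl = 2π·l/λ = 2π × 0.311 = 112°
tan(βl) = -2.48
Z_in = Z_0·(Z_L + jZ_0·tanβl)/(Z_0 + jZ_L·tanβl) = 21.1 + j17 Ω
Γ_s = (Z_in − Z_s)/(Z_in + Z_s) = (-53.9 + j17)/(96.1 + j17), |Γ_s| = 0.58
VSWR = (1 + |Γ_s|)/(1 − |Γ_s|)

VSWR ≈ 3.76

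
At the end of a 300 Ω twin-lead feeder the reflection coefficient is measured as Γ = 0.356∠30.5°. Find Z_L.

Z_L ≈ 510 + j211 Ω

Z_L = Z_0·(1 + Γ)/(1 − Γ) = 300·(1.31 + j0.181)/(0.693 − j0.181)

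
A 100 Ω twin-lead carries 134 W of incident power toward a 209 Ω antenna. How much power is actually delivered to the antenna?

P_delivered ≈ 117 W

Γ = (209 − 100)/(209 + 100) = 0.353
|Γ|² = 0.124
P_refl = |Γ|²·P_inc = 16.7 W, P_del = (1 − |Γ|²)·P_inc = 117 W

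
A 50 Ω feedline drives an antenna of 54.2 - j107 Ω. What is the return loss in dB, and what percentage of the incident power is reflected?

RL ≈ 2.89 dB; 51.4% of incident power reflected

Γ = (4.2 − j107)/(104.2 − j107), |Γ| = 0.717
RL = −20·log₁₀(0.717) = 2.89 dB
P_refl/P_inc = |Γ|² = 0.514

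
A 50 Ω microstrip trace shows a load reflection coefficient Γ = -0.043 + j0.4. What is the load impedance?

Z_L = Z_0·(1 + Γ)/(1 − Γ) = 50·(0.957 + j0.4)/(1.04 − j0.4)

Z_L ≈ 33.6 + j32.1 Ω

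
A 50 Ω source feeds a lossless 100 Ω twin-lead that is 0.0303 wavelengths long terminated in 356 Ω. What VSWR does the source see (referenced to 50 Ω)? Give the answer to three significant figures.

VSWR ≈ 6.94

βl = 2π × 0.0303 = 10.9°
tan(βl) = 0.193
Z_in = Z_0·(Z_L + jZ_0·tanβl)/(Z_0 + jZ_L·tanβl) = 251 − j153 Ω
Γ_s = (Z_in − Z_s)/(Z_in + Z_s) = (201 − j153)/(301 − j153), |Γ_s| = 0.748
VSWR = (1 + |Γ_s|)/(1 − |Γ_s|)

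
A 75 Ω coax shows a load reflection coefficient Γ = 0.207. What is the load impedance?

Z_L = Z_0·(1 + Γ)/(1 − Γ) = 75·(1.21)/(0.793)

Z_L ≈ 114 Ω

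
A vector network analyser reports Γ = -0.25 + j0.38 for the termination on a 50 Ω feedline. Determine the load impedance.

Z_L ≈ 23.2 + j22.3 Ω

Z_L = Z_0·(1 + Γ)/(1 − Γ) = 50·(0.75 + j0.38)/(1.25 − j0.38)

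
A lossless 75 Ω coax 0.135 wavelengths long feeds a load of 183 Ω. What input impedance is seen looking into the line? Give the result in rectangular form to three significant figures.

Z_in ≈ 48.3 − j48.7 Ω

βl = 2π × 0.135 = 48.6°
tan(βl) = tan(48.6°) = 1.13
Z_in = Z_0·(Z_L + jZ_0·tanβl)/(Z_0 + jZ_L·tanβl)
     = 75·(183 + j85.1)/(75 + j208)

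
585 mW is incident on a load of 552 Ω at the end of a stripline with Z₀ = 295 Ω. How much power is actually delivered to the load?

Γ = (552 − 295)/(552 + 295) = 0.303
|Γ|² = 0.0921
P_refl = |Γ|²·P_inc = 53.9 mW, P_del = (1 − |Γ|²)·P_inc = 531 mW

P_delivered ≈ 531 mW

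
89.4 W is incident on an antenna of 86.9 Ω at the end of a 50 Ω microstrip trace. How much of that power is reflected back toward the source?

P_reflected ≈ 6.5 W

Γ = (86.9 − 50)/(86.9 + 50) = 0.27
|Γ|² = 0.0727
P_refl = |Γ|²·P_inc = 6.5 W, P_del = (1 − |Γ|²)·P_inc = 82.9 W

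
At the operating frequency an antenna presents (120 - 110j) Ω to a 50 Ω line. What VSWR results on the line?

VSWR ≈ 4.62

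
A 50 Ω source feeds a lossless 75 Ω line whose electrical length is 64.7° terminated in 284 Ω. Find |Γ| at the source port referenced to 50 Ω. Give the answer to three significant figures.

tan(βl) = 2.12
Z_in = Z_0·(Z_L + jZ_0·tanβl)/(Z_0 + jZ_L·tanβl) = 23.9 − j32.5 Ω
Γ_s = (Z_in − Z_s)/(Z_in + Z_s) = (-26.1 − j32.5)/(73.9 − j32.5), |Γ_s| = 0.517

|Γ| ≈ 0.517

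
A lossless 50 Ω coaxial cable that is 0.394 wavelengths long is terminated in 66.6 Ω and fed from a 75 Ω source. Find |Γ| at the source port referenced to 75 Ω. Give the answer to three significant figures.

βl = 2π × 0.394 = 142°
tan(βl) = -0.786
Z_in = Z_0·(Z_L + jZ_0·tanβl)/(Z_0 + jZ_L·tanβl) = 51.4 + j14.5 Ω
Γ_s = (Z_in − Z_s)/(Z_in + Z_s) = (-23.6 + j14.5)/(126 + j14.5), |Γ_s| = 0.218

|Γ| ≈ 0.218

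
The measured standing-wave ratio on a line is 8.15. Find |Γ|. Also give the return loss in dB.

|Γ| ≈ 0.781; return loss ≈ 2.14 dB

|Γ| = (S − 1)/(S + 1) = (8.15 − 1)/(8.15 + 1) = 7.15/9.15
RL = −20·log₁₀|Γ| = −20·log₁₀(0.781)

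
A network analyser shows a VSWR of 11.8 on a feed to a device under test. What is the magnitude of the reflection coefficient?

|Γ| = (S − 1)/(S + 1) = (11.8 − 1)/(11.8 + 1) = 10.8/12.8

|Γ| ≈ 0.844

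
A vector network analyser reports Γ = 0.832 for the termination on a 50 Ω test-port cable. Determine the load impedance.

Z_L ≈ 545 Ω

Z_L = Z_0·(1 + Γ)/(1 − Γ) = 50·(1.83)/(0.168)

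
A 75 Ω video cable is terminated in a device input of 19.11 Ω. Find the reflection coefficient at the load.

Γ = -0.594

Γ = (Z_L − Z_0)/(Z_L + Z_0) = (19.11 − 75)/(19.11 + 75) = -55.89/94.11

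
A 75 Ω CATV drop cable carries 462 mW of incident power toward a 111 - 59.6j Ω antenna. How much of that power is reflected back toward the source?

|Γ| = |(36 − j59.6)/(186 − j59.6)| = 0.356
|Γ|² = 0.127
P_refl = |Γ|²·P_inc = 58.7 mW, P_del = (1 − |Γ|²)·P_inc = 403 mW

P_reflected ≈ 58.7 mW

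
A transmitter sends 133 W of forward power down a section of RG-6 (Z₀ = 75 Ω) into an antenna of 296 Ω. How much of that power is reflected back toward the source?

P_reflected ≈ 47.2 W

Γ = (296 − 75)/(296 + 75) = 0.596
|Γ|² = 0.355
P_refl = |Γ|²·P_inc = 47.2 W, P_del = (1 − |Γ|²)·P_inc = 85.8 W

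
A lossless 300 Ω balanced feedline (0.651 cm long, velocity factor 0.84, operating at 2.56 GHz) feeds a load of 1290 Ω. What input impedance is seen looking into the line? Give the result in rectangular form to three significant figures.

Z_in ≈ 335 − j503 Ω

λ = v/f = 0.84·c / 2.56 GHz = 0.0984 m
βl = 2π·l/λ = 2π × 0.0661 = 23.8°
tan(βl) = tan(23.8°) = 0.441
Z_in = Z_0·(Z_L + jZ_0·tanβl)/(Z_0 + jZ_L·tanβl)
     = 300·(1290 + j132)/(300 + j569)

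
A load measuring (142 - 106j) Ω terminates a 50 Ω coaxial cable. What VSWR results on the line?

VSWR ≈ 4.56

Γ = (Z_L − Z_0)/(Z_L + Z_0) = (92 − j106)/(192 − j106)
|Γ| = 140/219 = 0.64
VSWR = (1 + |Γ|)/(1 − |Γ|) = 1.64/0.36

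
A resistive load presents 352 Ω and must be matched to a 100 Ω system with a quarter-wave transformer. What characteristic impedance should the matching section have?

Z_qwt = √(Z_0·R_L) = √(100 × 352) = √35200

Z_qwt ≈ 188 Ω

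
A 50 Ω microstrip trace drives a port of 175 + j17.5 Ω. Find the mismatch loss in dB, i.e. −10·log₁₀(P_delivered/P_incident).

mismatch loss ≈ 1.63 dB

Γ = (125 + j17.5)/(225 + j17.5), |Γ| = 0.559
|Γ|² = 0.313, so P_del/P_inc = 1 − |Γ|² = 0.687
ML = −10·log₁₀(1 − |Γ|²)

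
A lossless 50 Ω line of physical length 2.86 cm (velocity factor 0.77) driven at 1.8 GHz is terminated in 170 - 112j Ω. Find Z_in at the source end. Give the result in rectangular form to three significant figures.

Z_in ≈ 10.1 − j1.46 Ω

λ = v/f = 0.77·c / 1.8 GHz = 0.128 m
βl = 2π·l/λ = 2π × 0.223 = 80.2°
tan(βl) = tan(80.2°) = 5.81
Z_in = Z_0·(Z_L + jZ_0·tanβl)/(Z_0 + jZ_L·tanβl)
     = 50·(170 + j178)/(700 + j987)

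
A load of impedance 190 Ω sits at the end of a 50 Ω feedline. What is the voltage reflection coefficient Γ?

Γ = (Z_L − Z_0)/(Z_L + Z_0) = (190 − 50)/(190 + 50) = 140/240

Γ = 0.583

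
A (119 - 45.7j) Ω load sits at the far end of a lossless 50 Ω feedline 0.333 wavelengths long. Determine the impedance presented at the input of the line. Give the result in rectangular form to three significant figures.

Z_in ≈ 27.4 + j32.6 Ω

βl = 2π × 0.333 = 120°
tan(βl) = tan(120°) = -1.74
Z_in = Z_0·(Z_L + jZ_0·tanβl)/(Z_0 + jZ_L·tanβl)
     = 50·(119 − j133)/(-29.5 − j207)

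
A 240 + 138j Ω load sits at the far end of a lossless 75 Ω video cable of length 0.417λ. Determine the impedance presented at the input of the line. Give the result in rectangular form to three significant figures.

βl = 2π × 0.417 = 150°
tan(βl) = tan(150°) = -0.575
Z_in = Z_0·(Z_L + jZ_0·tanβl)/(Z_0 + jZ_L·tanβl)
     = 75·(240 + j94.9)/(154 − j138)

Z_in ≈ 41.9 + j83.6 Ω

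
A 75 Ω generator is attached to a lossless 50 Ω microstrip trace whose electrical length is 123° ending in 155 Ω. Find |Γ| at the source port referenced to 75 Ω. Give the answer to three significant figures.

|Γ| ≈ 0.594

tan(βl) = -1.54
Z_in = Z_0·(Z_L + jZ_0·tanβl)/(Z_0 + jZ_L·tanβl) = 22 + j27.9 Ω
Γ_s = (Z_in − Z_s)/(Z_in + Z_s) = (-53 + j27.9)/(97 + j27.9), |Γ_s| = 0.594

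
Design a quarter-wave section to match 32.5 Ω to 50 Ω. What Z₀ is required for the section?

Z_qwt = √(Z_0·R_L) = √(50 × 32.5) = √1625

Z_qwt ≈ 40.3 Ω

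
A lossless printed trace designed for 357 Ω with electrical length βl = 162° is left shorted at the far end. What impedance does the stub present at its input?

Z_in ≈ −j116 Ω

tan(βl) = -0.325
For a shorted stub, Z_in = jZ_0·tan(βl)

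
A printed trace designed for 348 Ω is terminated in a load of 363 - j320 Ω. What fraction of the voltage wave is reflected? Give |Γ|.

|Γ| ≈ 0.411

Γ = (Z_L − Z_0)/(Z_L + Z_0) = (15 − j320)/(711 − j320)
|Γ| = 320/780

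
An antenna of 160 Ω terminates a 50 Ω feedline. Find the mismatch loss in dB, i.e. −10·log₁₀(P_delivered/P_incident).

Γ = (160 − 50)/(160 + 50) = 0.524
|Γ|² = 0.274, so P_del/P_inc = 1 − |Γ|² = 0.726
ML = −10·log₁₀(1 − |Γ|²)

mismatch loss ≈ 1.39 dB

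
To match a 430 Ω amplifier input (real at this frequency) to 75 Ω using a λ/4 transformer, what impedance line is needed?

Z_qwt ≈ 180 Ω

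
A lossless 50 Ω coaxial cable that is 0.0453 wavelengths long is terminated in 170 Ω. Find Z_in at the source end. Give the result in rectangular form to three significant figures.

βl = 2π × 0.0453 = 16.3°
tan(βl) = tan(16.3°) = 0.293
Z_in = Z_0·(Z_L + jZ_0·tanβl)/(Z_0 + jZ_L·tanβl)
     = 50·(170 + j14.6)/(50 + j49.7)

Z_in ≈ 92.8 − j77.6 Ω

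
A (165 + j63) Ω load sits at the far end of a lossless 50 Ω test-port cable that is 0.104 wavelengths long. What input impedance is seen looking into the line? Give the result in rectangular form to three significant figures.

Z_in ≈ 41 − j64.7 Ω

βl = 2π × 0.104 = 37.4°
tan(βl) = tan(37.4°) = 0.766
Z_in = Z_0·(Z_L + jZ_0·tanβl)/(Z_0 + jZ_L·tanβl)
     = 50·(165 + j101)/(1.76 + j126)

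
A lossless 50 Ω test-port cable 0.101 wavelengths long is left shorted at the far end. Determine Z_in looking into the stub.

Z_in ≈ +j36.8 Ω

βl = 2π × 0.101 = 36.4°
tan(βl) = 0.736
For a shorted stub, Z_in = jZ_0·tan(βl)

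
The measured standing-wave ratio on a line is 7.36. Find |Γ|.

|Γ| ≈ 0.761

|Γ| = (S − 1)/(S + 1) = (7.36 − 1)/(7.36 + 1) = 6.36/8.36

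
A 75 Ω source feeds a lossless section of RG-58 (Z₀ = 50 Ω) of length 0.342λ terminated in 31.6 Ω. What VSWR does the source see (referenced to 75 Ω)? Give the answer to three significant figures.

βl = 2π × 0.342 = 123°
tan(βl) = -1.53
Z_in = Z_0·(Z_L + jZ_0·tanβl)/(Z_0 + jZ_L·tanβl) = 54.6 − j23.7 Ω
Γ_s = (Z_in − Z_s)/(Z_in + Z_s) = (-20.4 − j23.7)/(130 − j23.7), |Γ_s| = 0.238
VSWR = (1 + |Γ_s|)/(1 − |Γ_s|)

VSWR ≈ 1.62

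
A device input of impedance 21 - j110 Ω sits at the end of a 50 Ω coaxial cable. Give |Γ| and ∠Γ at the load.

Γ = (Z_L − Z_0)/(Z_L + Z_0) = (-29 − j110)/(71 − j110)
|Γ| = 114/131 = 0.869

Γ ≈ 0.869 ∠ -47.6°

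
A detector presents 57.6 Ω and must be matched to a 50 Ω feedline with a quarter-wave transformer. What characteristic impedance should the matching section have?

Z_qwt = √(Z_0·R_L) = √(50 × 57.6) = √2880

Z_qwt ≈ 53.7 Ω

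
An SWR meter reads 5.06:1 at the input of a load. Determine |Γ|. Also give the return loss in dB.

|Γ| ≈ 0.67; return loss ≈ 3.48 dB

|Γ| = (S − 1)/(S + 1) = (5.06 − 1)/(5.06 + 1) = 4.06/6.06
RL = −20·log₁₀|Γ| = −20·log₁₀(0.67)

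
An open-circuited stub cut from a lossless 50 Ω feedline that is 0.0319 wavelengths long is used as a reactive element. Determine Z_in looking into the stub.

Z_in ≈ −j246 Ω

βl = 2π × 0.0319 = 11.5°
tan(βl) = 0.203
For an open-circuited stub, Z_in = −jZ_0·cot(βl) = −jZ_0/tan(βl)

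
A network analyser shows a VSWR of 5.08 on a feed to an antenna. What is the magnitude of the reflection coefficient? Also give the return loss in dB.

|Γ| ≈ 0.671; return loss ≈ 3.46 dB

|Γ| = (S − 1)/(S + 1) = (5.08 − 1)/(5.08 + 1) = 4.08/6.08
RL = −20·log₁₀|Γ| = −20·log₁₀(0.671)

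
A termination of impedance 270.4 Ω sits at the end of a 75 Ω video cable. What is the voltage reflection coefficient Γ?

Γ = 0.566

Γ = (Z_L − Z_0)/(Z_L + Z_0) = (270.4 − 75)/(270.4 + 75) = 195.4/345.4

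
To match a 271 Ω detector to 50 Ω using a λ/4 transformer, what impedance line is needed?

Z_qwt ≈ 116 Ω

Z_qwt = √(Z_0·R_L) = √(50 × 271) = √13550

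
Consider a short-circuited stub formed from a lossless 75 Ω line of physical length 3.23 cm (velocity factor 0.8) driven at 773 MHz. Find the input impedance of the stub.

λ = v/f = 0.8·c / 773 MHz = 0.31 m
βl = 2π·l/λ = 2π × 0.104 = 37.5°
tan(βl) = 0.766
For a short-circuited stub, Z_in = jZ_0·tan(βl)

Z_in ≈ +j57.4 Ω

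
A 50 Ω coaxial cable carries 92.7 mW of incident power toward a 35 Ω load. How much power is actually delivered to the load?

P_delivered ≈ 89.8 mW

Γ = (35 − 50)/(35 + 50) = -0.176
|Γ|² = 0.0311
P_refl = |Γ|²·P_inc = 2.89 mW, P_del = (1 − |Γ|²)·P_inc = 89.8 mW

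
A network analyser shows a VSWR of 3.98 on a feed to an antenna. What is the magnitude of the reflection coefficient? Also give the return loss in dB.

|Γ| = (S − 1)/(S + 1) = (3.98 − 1)/(3.98 + 1) = 2.98/4.98
RL = −20·log₁₀|Γ| = −20·log₁₀(0.598)

|Γ| ≈ 0.598; return loss ≈ 4.46 dB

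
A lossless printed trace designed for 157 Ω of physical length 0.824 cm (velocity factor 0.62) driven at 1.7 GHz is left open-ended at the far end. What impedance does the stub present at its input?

λ = v/f = 0.62·c / 1.7 GHz = 0.109 m
βl = 2π·l/λ = 2π × 0.0753 = 27.1°
tan(βl) = 0.512
For an open-ended stub, Z_in = −jZ_0·cot(βl) = −jZ_0/tan(βl)

Z_in ≈ −j307 Ω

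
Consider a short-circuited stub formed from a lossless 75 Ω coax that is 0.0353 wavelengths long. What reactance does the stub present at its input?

X_in ≈ 16.9 Ω (inductive)

βl = 2π × 0.0353 = 12.7°
tan(βl) = 0.226
For a short-circuited stub, Z_in = jZ_0·tan(βl)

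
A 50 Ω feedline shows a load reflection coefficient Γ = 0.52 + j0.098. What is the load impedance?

Z_L = Z_0·(1 + Γ)/(1 − Γ) = 50·(1.52 + j0.098)/(0.48 − j0.098)

Z_L ≈ 150 + j40.8 Ω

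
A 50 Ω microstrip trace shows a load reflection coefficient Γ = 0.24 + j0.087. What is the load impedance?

Z_L ≈ 79.9 + j14.9 Ω

Z_L = Z_0·(1 + Γ)/(1 − Γ) = 50·(1.24 + j0.087)/(0.76 − j0.087)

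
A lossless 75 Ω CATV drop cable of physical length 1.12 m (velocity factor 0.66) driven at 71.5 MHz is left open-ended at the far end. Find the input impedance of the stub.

λ = v/f = 0.66·c / 71.5 MHz = 2.77 m
βl = 2π·l/λ = 2π × 0.404 = 146°
tan(βl) = -0.685
For an open-ended stub, Z_in = −jZ_0·cot(βl) = −jZ_0/tan(βl)

Z_in ≈ +j110 Ω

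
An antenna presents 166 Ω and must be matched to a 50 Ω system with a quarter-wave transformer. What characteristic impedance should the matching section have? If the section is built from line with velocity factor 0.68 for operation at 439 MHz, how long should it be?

Z_qwt ≈ 91.1 Ω; length ≈ 11.6 cm

Z_qwt = √(Z_0·R_L) = √(50 × 166) = √8300
λ = 0.68·c/f = 0.465 m, so l = λ/4 = 0.116 m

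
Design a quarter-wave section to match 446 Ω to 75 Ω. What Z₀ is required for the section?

Z_qwt = √(Z_0·R_L) = √(75 × 446) = √33450

Z_qwt ≈ 183 Ω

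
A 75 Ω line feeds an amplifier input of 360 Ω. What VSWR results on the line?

VSWR ≈ 4.8

Γ = (360 − 75)/(360 + 75) = 0.655
VSWR = (1 + 0.655)/(1 − 0.655)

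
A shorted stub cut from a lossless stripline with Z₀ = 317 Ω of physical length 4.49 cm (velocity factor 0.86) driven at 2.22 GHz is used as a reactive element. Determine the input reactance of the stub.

X_in ≈ -275 Ω (capacitive)

λ = v/f = 0.86·c / 2.22 GHz = 0.116 m
βl = 2π·l/λ = 2π × 0.386 = 139°
tan(βl) = -0.867
For a shorted stub, Z_in = jZ_0·tan(βl)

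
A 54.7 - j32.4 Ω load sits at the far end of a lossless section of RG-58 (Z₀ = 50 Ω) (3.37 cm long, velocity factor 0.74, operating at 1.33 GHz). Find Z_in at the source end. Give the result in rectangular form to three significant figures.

Z_in ≈ 28.3 + j9.27 Ω

λ = v/f = 0.74·c / 1.33 GHz = 0.167 m
βl = 2π·l/λ = 2π × 0.202 = 72.7°
tan(βl) = tan(72.7°) = 3.21
Z_in = Z_0·(Z_L + jZ_0·tanβl)/(Z_0 + jZ_L·tanβl)
     = 50·(54.7 + j128)/(154 + j175)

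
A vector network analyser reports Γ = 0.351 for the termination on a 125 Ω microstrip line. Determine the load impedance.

Z_L ≈ 260 Ω

Z_L = Z_0·(1 + Γ)/(1 − Γ) = 125·(1.35)/(0.649)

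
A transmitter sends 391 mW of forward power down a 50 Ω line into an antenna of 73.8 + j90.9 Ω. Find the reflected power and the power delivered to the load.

P_reflected ≈ 146 mW; P_delivered ≈ 245 mW

|Γ| = |(23.8 + j90.9)/(123.8 + j90.9)| = 0.612
|Γ|² = 0.374
P_refl = |Γ|²·P_inc = 146 mW, P_del = (1 − |Γ|²)·P_inc = 245 mW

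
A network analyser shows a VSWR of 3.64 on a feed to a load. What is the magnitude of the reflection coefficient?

|Γ| = (S − 1)/(S + 1) = (3.64 − 1)/(3.64 + 1) = 2.64/4.64

|Γ| ≈ 0.569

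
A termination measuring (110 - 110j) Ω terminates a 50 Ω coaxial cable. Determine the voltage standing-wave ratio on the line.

VSWR ≈ 4.64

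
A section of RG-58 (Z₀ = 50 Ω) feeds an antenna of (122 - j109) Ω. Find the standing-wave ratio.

Γ = (Z_L − Z_0)/(Z_L + Z_0) = (72 − j109)/(172 − j109)
|Γ| = 131/204 = 0.642
VSWR = (1 + |Γ|)/(1 − |Γ|) = 1.64/0.358

VSWR ≈ 4.58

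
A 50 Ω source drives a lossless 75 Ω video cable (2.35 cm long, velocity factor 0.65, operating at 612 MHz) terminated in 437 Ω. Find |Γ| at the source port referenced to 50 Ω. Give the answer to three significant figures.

λ = v/f = 0.65·c / 612 MHz = 0.319 m
βl = 2π·l/λ = 2π × 0.0738 = 26.6°
tan(βl) = 0.5
Z_in = Z_0·(Z_L + jZ_0·tanβl)/(Z_0 + jZ_L·tanβl) = 57.6 − j130 Ω
Γ_s = (Z_in − Z_s)/(Z_in + Z_s) = (7.62 − j130)/(108 − j130), |Γ_s| = 0.772

|Γ| ≈ 0.772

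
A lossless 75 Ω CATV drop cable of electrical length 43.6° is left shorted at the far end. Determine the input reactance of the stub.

tan(βl) = 0.952
For a shorted stub, Z_in = jZ_0·tan(βl)

X_in ≈ 71.4 Ω (inductive)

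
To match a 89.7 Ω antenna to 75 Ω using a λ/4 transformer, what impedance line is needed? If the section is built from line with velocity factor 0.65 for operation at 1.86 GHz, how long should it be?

Z_qwt ≈ 82 Ω; length ≈ 2.62 cm

Z_qwt = √(Z_0·R_L) = √(75 × 89.7) = √6728
λ = 0.65·c/f = 0.105 m, so l = λ/4 = 0.0262 m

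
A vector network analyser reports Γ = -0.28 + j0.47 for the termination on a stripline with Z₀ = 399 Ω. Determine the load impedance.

Z_L ≈ 150 + j202 Ω

Z_L = Z_0·(1 + Γ)/(1 − Γ) = 399·(0.72 + j0.47)/(1.28 − j0.47)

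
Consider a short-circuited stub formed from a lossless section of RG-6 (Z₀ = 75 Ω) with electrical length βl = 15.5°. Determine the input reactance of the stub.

X_in ≈ 20.8 Ω (inductive)

tan(βl) = 0.277
For a short-circuited stub, Z_in = jZ_0·tan(βl)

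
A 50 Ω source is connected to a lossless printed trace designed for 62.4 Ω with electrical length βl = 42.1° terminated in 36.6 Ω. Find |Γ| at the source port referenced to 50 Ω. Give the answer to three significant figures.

tan(βl) = 0.904
Z_in = Z_0·(Z_L + jZ_0·tanβl)/(Z_0 + jZ_L·tanβl) = 51.9 + j28.9 Ω
Γ_s = (Z_in − Z_s)/(Z_in + Z_s) = (1.9 + j28.9)/(102 + j28.9), |Γ_s| = 0.273

|Γ| ≈ 0.273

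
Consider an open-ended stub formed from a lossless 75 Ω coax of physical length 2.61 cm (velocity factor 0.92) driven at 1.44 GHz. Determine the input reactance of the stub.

X_in ≈ -65.1 Ω (capacitive)

λ = v/f = 0.92·c / 1.44 GHz = 0.192 m
βl = 2π·l/λ = 2π × 0.136 = 49°
tan(βl) = 1.15
For an open-ended stub, Z_in = −jZ_0·cot(βl) = −jZ_0/tan(βl)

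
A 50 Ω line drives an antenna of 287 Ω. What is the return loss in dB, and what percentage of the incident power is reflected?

RL ≈ 3.06 dB; 49.5% of incident power reflected

Γ = (287 − 50)/(287 + 50) = 0.703
RL = −20·log₁₀(0.703) = 3.06 dB
P_refl/P_inc = |Γ|² = 0.495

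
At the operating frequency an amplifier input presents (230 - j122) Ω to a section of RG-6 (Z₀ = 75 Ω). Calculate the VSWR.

VSWR ≈ 4.01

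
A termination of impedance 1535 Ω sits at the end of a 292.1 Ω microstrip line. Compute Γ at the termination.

Γ = 0.68

Γ = (Z_L − Z_0)/(Z_L + Z_0) = (1535 − 292.1)/(1535 + 292.1) = 1243/1827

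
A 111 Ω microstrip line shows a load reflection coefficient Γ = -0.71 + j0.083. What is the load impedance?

Z_L = Z_0·(1 + Γ)/(1 − Γ) = 111·(0.29 + j0.083)/(1.71 − j0.083)

Z_L ≈ 18.5 + j6.29 Ω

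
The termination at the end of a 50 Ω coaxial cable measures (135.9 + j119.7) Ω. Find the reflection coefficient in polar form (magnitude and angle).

Γ ≈ 0.666 ∠ 21.6°

Γ = (Z_L − Z_0)/(Z_L + Z_0) = (85.9 + j119.7)/(185.9 + j119.7)
|Γ| = 147/221 = 0.666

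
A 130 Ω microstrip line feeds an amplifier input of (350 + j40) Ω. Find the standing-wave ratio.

VSWR ≈ 2.73

Γ = (Z_L − Z_0)/(Z_L + Z_0) = (220 + j40)/(480 + j40)
|Γ| = 224/482 = 0.464
VSWR = (1 + |Γ|)/(1 − |Γ|) = 1.46/0.536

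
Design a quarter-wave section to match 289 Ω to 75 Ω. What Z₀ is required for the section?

Z_qwt = √(Z_0·R_L) = √(75 × 289) = √21680

Z_qwt ≈ 147 Ω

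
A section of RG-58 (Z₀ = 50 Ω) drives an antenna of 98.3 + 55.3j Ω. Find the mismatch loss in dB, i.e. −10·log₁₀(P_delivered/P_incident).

Γ = (48.3 + j55.3)/(148.3 + j55.3), |Γ| = 0.464
|Γ|² = 0.215, so P_del/P_inc = 1 − |Γ|² = 0.785
ML = −10·log₁₀(1 − |Γ|²)

mismatch loss ≈ 1.05 dB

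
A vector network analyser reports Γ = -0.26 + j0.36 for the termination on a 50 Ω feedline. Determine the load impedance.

Z_L ≈ 23.4 + j21 Ω

Z_L = Z_0·(1 + Γ)/(1 − Γ) = 50·(0.74 + j0.36)/(1.26 − j0.36)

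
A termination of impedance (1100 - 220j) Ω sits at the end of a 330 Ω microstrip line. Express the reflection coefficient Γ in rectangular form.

Γ = (Z_L − Z_0)/(Z_L + Z_0) = (770 − j220)/(1430 − j220)

Γ ≈ 0.549 − j0.0694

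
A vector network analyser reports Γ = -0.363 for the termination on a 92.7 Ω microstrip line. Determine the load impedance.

Z_L = Z_0·(1 + Γ)/(1 − Γ) = 92.7·(0.637)/(1.36)

Z_L ≈ 43.3 Ω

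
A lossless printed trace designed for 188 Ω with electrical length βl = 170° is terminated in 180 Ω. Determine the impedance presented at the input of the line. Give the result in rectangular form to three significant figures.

tan(βl) = tan(170°) = -0.176
Z_in = Z_0·(Z_L + jZ_0·tanβl)/(Z_0 + jZ_L·tanβl)
     = 188·(180 − j33.1)/(188 − j31.7)

Z_in ≈ 180 − j2.68 Ω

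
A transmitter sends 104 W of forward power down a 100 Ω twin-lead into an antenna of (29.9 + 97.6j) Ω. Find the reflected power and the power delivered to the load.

|Γ| = |(-70.1 + j97.6)/(129.9 + j97.6)| = 0.74
|Γ|² = 0.547
P_refl = |Γ|²·P_inc = 56.9 W, P_del = (1 − |Γ|²)·P_inc = 47.1 W

P_reflected ≈ 56.9 W; P_delivered ≈ 47.1 W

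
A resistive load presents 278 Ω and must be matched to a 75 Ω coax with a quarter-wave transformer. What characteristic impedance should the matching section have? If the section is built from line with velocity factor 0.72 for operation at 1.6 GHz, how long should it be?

Z_qwt ≈ 144 Ω; length ≈ 3.38 cm

Z_qwt = √(Z_0·R_L) = √(75 × 278) = √20850
λ = 0.72·c/f = 0.135 m, so l = λ/4 = 0.0338 m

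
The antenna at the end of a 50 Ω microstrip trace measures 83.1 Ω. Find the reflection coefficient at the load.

Γ = 0.249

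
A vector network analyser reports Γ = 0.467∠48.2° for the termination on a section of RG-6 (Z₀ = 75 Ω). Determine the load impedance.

Z_L = Z_0·(1 + Γ)/(1 − Γ) = 75·(1.31 + j0.348)/(0.689 − j0.348)

Z_L ≈ 98.5 + j87.7 Ω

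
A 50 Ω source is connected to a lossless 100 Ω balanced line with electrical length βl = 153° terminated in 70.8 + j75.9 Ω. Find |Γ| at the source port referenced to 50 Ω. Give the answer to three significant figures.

tan(βl) = -0.51
Z_in = Z_0·(Z_L + jZ_0·tanβl)/(Z_0 + jZ_L·tanβl) = 43.4 + j29.3 Ω
Γ_s = (Z_in − Z_s)/(Z_in + Z_s) = (-6.56 + j29.3)/(93.4 + j29.3), |Γ_s| = 0.307

|Γ| ≈ 0.307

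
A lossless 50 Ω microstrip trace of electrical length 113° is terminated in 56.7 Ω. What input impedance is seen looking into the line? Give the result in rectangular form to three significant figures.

tan(βl) = tan(113°) = -2.36
Z_in = Z_0·(Z_L + jZ_0·tanβl)/(Z_0 + jZ_L·tanβl)
     = 50·(56.7 − j118)/(50 − j134)

Z_in ≈ 45.6 + j4.14 Ω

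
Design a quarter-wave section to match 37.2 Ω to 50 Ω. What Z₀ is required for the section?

Z_qwt = √(Z_0·R_L) = √(50 × 37.2) = √1860

Z_qwt ≈ 43.1 Ω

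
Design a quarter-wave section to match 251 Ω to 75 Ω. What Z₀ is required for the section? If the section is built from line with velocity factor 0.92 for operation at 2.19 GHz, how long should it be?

Z_qwt = √(Z_0·R_L) = √(75 × 251) = √18820
λ = 0.92·c/f = 0.126 m, so l = λ/4 = 0.0315 m

Z_qwt ≈ 137 Ω; length ≈ 3.15 cm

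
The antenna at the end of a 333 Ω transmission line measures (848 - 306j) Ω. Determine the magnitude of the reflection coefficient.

Γ = (Z_L − Z_0)/(Z_L + Z_0) = (515 − j306)/(1181 − j306)
|Γ| = 599/1220

|Γ| ≈ 0.491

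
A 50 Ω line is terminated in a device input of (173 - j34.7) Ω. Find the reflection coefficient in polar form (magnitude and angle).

Γ = (Z_L − Z_0)/(Z_L + Z_0) = (123 − j34.7)/(223 − j34.7)
|Γ| = 128/226 = 0.566

Γ ≈ 0.566 ∠ -6.91°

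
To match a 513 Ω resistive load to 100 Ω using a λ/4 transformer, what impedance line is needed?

Z_qwt ≈ 226 Ω

Z_qwt = √(Z_0·R_L) = √(100 × 513) = √51300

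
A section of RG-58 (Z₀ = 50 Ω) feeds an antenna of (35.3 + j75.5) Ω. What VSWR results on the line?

VSWR ≈ 5.16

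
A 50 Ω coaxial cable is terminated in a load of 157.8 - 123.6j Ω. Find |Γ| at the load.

Γ = (Z_L − Z_0)/(Z_L + Z_0) = (107.8 − j123.6)/(207.8 − j123.6)
|Γ| = 164/242

|Γ| ≈ 0.678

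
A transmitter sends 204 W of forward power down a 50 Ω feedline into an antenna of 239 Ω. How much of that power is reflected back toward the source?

P_reflected ≈ 87.2 W

Γ = (239 − 50)/(239 + 50) = 0.654
|Γ|² = 0.428
P_refl = |Γ|²·P_inc = 87.2 W, P_del = (1 − |Γ|²)·P_inc = 117 W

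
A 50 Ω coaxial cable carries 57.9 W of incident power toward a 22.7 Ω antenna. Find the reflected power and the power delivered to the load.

P_reflected ≈ 8.16 W; P_delivered ≈ 49.7 W

Γ = (22.7 − 50)/(22.7 + 50) = -0.376
|Γ|² = 0.141
P_refl = |Γ|²·P_inc = 8.16 W, P_del = (1 − |Γ|²)·P_inc = 49.7 W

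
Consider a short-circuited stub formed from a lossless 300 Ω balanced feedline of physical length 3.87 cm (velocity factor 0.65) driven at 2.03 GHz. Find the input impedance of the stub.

λ = v/f = 0.65·c / 2.03 GHz = 0.0961 m
βl = 2π·l/λ = 2π × 0.403 = 145°
tan(βl) = -0.699
For a short-circuited stub, Z_in = jZ_0·tan(βl)

Z_in ≈ −j210 Ω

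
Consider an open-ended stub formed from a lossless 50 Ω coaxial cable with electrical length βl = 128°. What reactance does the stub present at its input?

tan(βl) = -1.28
For an open-ended stub, Z_in = −jZ_0·cot(βl) = −jZ_0/tan(βl)

X_in ≈ 39.1 Ω (inductive)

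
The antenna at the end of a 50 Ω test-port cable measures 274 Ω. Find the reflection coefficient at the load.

Γ = 0.691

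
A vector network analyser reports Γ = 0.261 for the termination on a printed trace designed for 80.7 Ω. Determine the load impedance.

Z_L ≈ 138 Ω

Z_L = Z_0·(1 + Γ)/(1 − Γ) = 80.7·(1.26)/(0.739)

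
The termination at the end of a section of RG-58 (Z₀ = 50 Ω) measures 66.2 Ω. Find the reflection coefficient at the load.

Γ = (Z_L − Z_0)/(Z_L + Z_0) = (66.2 − 50)/(66.2 + 50) = 16.2/116.2

Γ = 0.139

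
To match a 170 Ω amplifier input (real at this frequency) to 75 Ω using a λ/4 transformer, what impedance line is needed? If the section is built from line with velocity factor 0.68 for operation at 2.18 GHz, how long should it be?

Z_qwt ≈ 113 Ω; length ≈ 2.34 cm

Z_qwt = √(Z_0·R_L) = √(75 × 170) = √12750
λ = 0.68·c/f = 0.0936 m, so l = λ/4 = 0.0234 m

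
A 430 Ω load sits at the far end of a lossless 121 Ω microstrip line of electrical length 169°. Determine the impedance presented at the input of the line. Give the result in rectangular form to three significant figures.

tan(βl) = tan(169°) = -0.194
Z_in = Z_0·(Z_L + jZ_0·tanβl)/(Z_0 + jZ_L·tanβl)
     = 121·(430 − j23.5)/(121 − j83.6)

Z_in ≈ 302 + j185 Ω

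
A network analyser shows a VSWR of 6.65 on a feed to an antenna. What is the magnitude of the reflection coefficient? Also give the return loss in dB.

|Γ| = (S − 1)/(S + 1) = (6.65 − 1)/(6.65 + 1) = 5.65/7.65
RL = −20·log₁₀|Γ| = −20·log₁₀(0.739)

|Γ| ≈ 0.739; return loss ≈ 2.63 dB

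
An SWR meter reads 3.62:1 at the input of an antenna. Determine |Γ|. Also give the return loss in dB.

|Γ| ≈ 0.567; return loss ≈ 4.93 dB

|Γ| = (S − 1)/(S + 1) = (3.62 − 1)/(3.62 + 1) = 2.62/4.62
RL = −20·log₁₀|Γ| = −20·log₁₀(0.567)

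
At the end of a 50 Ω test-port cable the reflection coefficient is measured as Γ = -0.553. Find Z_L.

Z_L ≈ 14.4 Ω

Z_L = Z_0·(1 + Γ)/(1 − Γ) = 50·(0.447)/(1.55)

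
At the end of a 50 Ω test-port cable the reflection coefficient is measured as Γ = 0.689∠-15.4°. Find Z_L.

Z_L = Z_0·(1 + Γ)/(1 − Γ) = 50·(1.66 − j0.183)/(0.336 + j0.183)

Z_L ≈ 180 − j125 Ω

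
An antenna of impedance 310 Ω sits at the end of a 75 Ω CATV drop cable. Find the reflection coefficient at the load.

Γ = 0.61

Γ = (Z_L − Z_0)/(Z_L + Z_0) = (310 − 75)/(310 + 75) = 235/385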